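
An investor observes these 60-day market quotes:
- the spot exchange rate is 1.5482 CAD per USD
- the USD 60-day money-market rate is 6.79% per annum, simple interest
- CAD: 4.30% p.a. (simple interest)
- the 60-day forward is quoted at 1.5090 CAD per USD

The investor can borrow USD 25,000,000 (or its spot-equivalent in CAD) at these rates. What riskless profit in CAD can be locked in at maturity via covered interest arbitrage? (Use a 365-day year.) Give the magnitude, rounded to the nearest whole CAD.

T = 60/365 years.
Invest the USD and cover forward: 25,000,000 × 1.0111616438 × 1.5090 = CAD 38,146,073.01.
Convert at spot and invest in CAD: 25,000,000 × 1.5482 × 1.0070684932 = CAD 38,978,586.03.
The quoted forward undervalues USD, so borrow USD, convert to CAD at spot, deposit the CAD at 4.30%, and buy USD forward at 1.5090 to cover the loan.
Arbitrage profit = |38,146,073.01 − 38,978,586.03| = CAD 832,513.

CAD 832,513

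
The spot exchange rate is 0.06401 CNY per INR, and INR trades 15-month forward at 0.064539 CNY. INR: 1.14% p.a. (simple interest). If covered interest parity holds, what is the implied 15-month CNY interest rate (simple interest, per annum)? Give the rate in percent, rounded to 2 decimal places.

T = 15/12 years.
F/S = 0.064539/0.06401 = 1.0082643 = (growth of CNY) / (growth of INR).
The INR side grows by 1 + 0.0114×15/12 = 1.014250.
That pins the CNY growth at 1.0226321.
r = (1.0226321 − 1)/(15/12) = 0.018106 → 1.81%.

1.81%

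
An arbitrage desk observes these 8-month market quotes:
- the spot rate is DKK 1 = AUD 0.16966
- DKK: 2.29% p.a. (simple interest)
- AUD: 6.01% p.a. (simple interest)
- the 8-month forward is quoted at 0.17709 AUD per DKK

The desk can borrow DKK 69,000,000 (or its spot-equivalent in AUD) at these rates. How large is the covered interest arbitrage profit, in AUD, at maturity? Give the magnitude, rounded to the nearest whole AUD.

T = 8/12 years.
Route A — deposit DKK, sell forward: 69,000,000 × 1.0152666667 × 0.17709 = AUD 12,405,756.61.
Route B — convert at spot, deposit AUD: 69,000,000 × 0.16966 × 1.0400666667 = AUD 12,175,582.04.
The quoted forward overvalues DKK, so borrow AUD, buy DKK at spot, deposit the DKK at 2.29%, and sell the proceeds forward at 0.17709.
Arbitrage profit = |12,405,756.61 − 12,175,582.04| = AUD 230,175.

AUD 230,175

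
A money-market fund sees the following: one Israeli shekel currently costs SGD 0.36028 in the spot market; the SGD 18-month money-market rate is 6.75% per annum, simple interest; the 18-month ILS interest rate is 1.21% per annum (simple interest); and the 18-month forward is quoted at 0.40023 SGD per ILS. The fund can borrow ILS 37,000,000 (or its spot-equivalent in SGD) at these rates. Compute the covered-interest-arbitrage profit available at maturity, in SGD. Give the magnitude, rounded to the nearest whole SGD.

SGD 397,226

T = 18/12 years.
Route A — deposit ILS, sell forward: 37,000,000 × 1.018150 × 0.40023 = SGD 15,077,284.46.
Route B — convert at spot, deposit SGD: 37,000,000 × 0.36028 × 1.101250 = SGD 14,680,058.95.
The quoted forward overvalues ILS, so borrow SGD, buy ILS at spot, deposit the ILS at 1.21%, and sell the proceeds forward at 0.40023.
Arbitrage profit = |15,077,284.46 − 14,680,058.95| = SGD 397,226.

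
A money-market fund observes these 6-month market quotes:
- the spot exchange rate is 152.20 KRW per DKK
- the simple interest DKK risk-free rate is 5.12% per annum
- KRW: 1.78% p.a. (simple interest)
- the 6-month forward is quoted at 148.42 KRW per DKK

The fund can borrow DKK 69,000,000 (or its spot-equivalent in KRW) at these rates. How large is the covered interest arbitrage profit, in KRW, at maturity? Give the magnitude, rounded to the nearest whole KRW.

T = 6/12 years.
Route A — deposit DKK, sell forward: 69,000,000 × 1.025600 × 148.42 = KRW 10,503,149,088.00.
Route B — convert at spot, deposit KRW: 69,000,000 × 152.20 × 1.008900 = KRW 10,595,266,020.00.
The quoted forward undervalues DKK, so borrow DKK, convert to KRW at spot, deposit the KRW at 1.78%, and buy DKK forward at 148.42 to cover the loan.
Profit = 10,595,266,020.00 − 10,503,149,088.00 = KRW 92,116,932.

KRW 92,116,932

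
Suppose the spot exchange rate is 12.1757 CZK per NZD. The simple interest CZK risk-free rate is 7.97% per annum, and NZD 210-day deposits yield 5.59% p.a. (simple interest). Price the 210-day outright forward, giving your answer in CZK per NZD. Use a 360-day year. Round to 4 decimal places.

12.3394

T = 210/360 years.
CZK accumulates by 1 + 0.0797×210/360 = 1.04649167.
NZD accumulates by 1 + 0.0559×210/360 = 1.03260833.
So F = 12.1757 × 1.04649167 / 1.03260833 = 12.339401 (CZK/NZD).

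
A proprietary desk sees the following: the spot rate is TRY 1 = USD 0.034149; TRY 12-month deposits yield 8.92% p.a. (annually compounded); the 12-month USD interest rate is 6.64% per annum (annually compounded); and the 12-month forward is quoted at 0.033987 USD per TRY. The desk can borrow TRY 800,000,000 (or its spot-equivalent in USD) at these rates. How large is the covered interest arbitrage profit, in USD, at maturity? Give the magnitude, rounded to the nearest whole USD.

T = 1 year.
Keep in TRY, deliver into the forward: 800,000,000·1.089200·0.033987 = USD 29,614,912.32.
Swap to USD now, deposit: 800,000,000·0.034149·1.066400 = USD 29,133,194.88.
The quoted forward overvalues TRY, so borrow USD, buy TRY at spot, deposit the TRY at 8.92%, and sell the proceeds forward at 0.033987.
Profit = 29,614,912.32 − 29,133,194.88 = USD 481,717.

USD 481,717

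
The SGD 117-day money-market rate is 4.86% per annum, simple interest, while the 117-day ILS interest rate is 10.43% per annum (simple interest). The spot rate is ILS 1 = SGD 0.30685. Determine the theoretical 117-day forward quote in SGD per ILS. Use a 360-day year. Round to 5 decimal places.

0.30148

T = 117/360 years.
SGD growth factor: 1 + 0.0486×117/360 = 1.015795.
Growth of 1 ILS over T: 1 + 0.1043×117/360 = 1.0338975.
So F = 0.30685 × 1.015795 / 1.0338975 = 0.3014774 (SGD/ILS).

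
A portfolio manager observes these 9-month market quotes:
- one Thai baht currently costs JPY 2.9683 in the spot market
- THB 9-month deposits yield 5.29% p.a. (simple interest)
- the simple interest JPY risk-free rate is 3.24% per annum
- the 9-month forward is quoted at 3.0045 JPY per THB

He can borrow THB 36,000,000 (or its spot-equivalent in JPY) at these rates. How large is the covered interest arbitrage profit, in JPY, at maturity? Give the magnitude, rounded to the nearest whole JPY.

T = 9/12 years.
Keep in THB, deliver into the forward: 36,000,000·1.039675·3.0045 = JPY 112,453,327.35.
Swap to JPY now, deposit: 36,000,000·2.9683·1.024300 = JPY 109,455,468.84.
The quoted forward overvalues THB, so borrow JPY, buy THB at spot, deposit the THB at 5.29%, and sell the proceeds forward at 3.0045.
Profit = 112,453,327.35 − 109,455,468.84 = JPY 2,997,859.

JPY 2,997,859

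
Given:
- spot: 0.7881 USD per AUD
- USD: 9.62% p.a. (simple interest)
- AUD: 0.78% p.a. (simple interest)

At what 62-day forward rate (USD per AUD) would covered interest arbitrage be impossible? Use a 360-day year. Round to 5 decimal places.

T = 62/360 years.
Growth of 1 USD over T: 1 + 0.0962×62/360 = 1.0165678.
AUD accumulates by 1 + 0.0078×62/360 = 1.0013433.
Forward (USD per AUD) = 0.7881 × 1.0165678 / 1.0013433 = 0.8000823.

0.80008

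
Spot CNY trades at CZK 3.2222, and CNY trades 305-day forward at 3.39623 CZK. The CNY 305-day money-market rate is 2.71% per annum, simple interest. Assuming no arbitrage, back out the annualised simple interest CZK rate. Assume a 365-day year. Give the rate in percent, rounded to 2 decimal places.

9.32%

T = 305/365 years.
CIP gives F = S · g_CZK/g_CNY, so g_CZK/g_CNY = 3.39623/3.2222 = 1.0540097.
The CNY side grows by 1 + 0.0271×305/365 = 1.0226452.
So the CZK growth factor = 1.077878.
(1.077878 − 1)/T = 0.093198, i.e. 9.32%.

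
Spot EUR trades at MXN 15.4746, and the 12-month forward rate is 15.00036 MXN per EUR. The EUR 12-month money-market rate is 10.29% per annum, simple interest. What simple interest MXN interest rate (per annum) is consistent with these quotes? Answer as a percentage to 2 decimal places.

6.91%

T = 1 year.
F/S = 15.00036/15.4746 = 0.9693537 = (growth of MXN) / (growth of EUR).
EUR growth factor: 1 + 0.1029×1 = 1.102900.
That pins the MXN growth at 1.0691002.
(1.0691002 − 1)/T = 0.069100, i.e. 6.91%.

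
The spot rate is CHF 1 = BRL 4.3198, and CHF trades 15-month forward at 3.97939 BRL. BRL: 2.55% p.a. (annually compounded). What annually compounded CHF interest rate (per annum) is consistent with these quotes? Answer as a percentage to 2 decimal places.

9.51%

T = 15/12 years.
F/S = 3.97939/4.3198 = 0.9211977 = (growth of BRL) / (growth of CHF).
The BRL side grows by (1 + 0.0255)^(15/12) = 1.031976.
So the CHF growth factor = 1.1202546.
Annualise: 1.1202546^(12/15) − 1 = 0.095099 = 9.51%.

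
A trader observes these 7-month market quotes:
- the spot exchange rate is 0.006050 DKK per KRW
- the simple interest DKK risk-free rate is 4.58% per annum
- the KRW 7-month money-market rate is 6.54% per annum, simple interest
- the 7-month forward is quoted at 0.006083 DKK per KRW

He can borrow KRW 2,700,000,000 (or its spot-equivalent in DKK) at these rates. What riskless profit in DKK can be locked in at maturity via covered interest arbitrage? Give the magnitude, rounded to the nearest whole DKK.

T = 7/12 years.
Invest the KRW and cover forward: 2,700,000,000 × 1.038150 × 0.006083 = DKK 17,050,679.42.
Convert at spot and invest in DKK: 2,700,000,000 × 0.006050 × 1.0267166667 = DKK 16,771,416.75.
The quoted forward overvalues KRW, so borrow DKK, buy KRW at spot, deposit the KRW at 6.54%, and sell the proceeds forward at 0.006083.
Profit = 17,050,679.42 − 16,771,416.75 = DKK 279,263.

DKK 279,263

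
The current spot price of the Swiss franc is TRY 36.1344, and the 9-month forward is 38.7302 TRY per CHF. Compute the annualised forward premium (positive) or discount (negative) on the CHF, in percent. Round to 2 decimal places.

+9.58%

T = 9/12 years.
(F − S)/S = (38.7302 − 36.1344)/36.1344 = 0.0718374.
×(1/T) gives 9.58% p.a.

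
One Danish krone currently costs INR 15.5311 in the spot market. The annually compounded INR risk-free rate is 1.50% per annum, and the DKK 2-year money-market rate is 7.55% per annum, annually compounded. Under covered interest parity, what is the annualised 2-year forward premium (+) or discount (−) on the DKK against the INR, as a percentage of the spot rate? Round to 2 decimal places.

T = 2 years.
F = S · g_INR/g_DKK = 15.5311 × 1.030225/1.1567002 = 13.8329080.
Annualised premium = (F − S)/S × (1/T) = (13.8329080 − 15.5311)/15.5311 ÷ 2 = -5.47%.

-5.47%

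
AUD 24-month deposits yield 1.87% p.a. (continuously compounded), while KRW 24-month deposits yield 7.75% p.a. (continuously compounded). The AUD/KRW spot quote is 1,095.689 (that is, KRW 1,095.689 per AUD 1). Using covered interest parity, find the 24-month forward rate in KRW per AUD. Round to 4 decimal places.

1232.4245

T = 2 years.
KRW accumulates by e^(0.0775×2) = 1.1676579611.
AUD growth factor: e^(0.0187×2) = 1.0381081811.
So F = 1095.689 × 1.1676579611 / 1.0381081811 = 1232.424527 (KRW/AUD).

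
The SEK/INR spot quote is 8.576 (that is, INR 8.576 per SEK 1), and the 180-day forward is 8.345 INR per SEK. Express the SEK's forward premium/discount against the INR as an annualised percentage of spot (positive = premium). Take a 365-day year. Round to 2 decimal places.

T = 180/365 years.
SEK trades forward at -2.69356% vs spot over the period.
Annualise by dividing by T: -0.0269356 / (180/365) = -0.054619 → -5.46%.

-5.46%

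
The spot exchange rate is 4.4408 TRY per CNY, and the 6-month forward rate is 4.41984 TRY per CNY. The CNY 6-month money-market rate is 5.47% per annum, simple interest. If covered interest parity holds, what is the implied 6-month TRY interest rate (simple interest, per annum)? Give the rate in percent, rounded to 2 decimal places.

4.50%

T = 6/12 years.
By CIP, F/S equals the TRY-to-CNY growth ratio: 4.41984/4.4408 = 0.9952801.
The CNY side grows by 1 + 0.0547×6/12 = 1.027350.
That pins the TRY growth at 1.022501.
(1.022501 − 1)/T = 0.045002, i.e. 4.50%.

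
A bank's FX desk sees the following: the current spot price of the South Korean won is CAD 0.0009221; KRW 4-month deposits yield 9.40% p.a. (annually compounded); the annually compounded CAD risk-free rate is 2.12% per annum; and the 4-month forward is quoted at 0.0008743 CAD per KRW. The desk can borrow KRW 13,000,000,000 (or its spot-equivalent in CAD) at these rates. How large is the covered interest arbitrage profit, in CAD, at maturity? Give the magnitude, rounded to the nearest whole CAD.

CAD 359,997

T = 4/12 years.
Invest the KRW and cover forward: 13,000,000,000 × 1.0303998196 × 0.0008743 = CAD 11,711,421.31.
Convert at spot and invest in CAD: 13,000,000,000 × 0.0009221 × 1.0070173089 = CAD 12,071,418.59.
The quoted forward undervalues KRW, so borrow KRW, convert to CAD at spot, deposit the CAD at 2.12%, and buy KRW forward at 0.0008743 to cover the loan.
The gap between the two covered legs is CAD 359,997.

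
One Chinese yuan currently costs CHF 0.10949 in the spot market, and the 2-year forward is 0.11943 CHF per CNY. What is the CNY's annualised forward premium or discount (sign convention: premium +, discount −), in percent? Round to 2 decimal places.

T = 2 years.
CNY trades forward at +9.07845% vs spot over the period.
Per annum: 0.0907845 / 2 = 0.045392 = 4.54%.

+4.54%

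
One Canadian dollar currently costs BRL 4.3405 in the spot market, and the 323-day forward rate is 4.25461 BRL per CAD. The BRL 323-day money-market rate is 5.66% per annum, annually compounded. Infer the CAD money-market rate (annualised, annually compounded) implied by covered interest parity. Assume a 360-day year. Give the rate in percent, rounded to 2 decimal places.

8.04%

T = 323/360 years.
F/S = 4.25461/4.3405 = 0.9802120 = (growth of BRL) / (growth of CAD).
The BRL side grows by (1 + 0.0566)^(323/360) = 1.0506381.
Hence g_CAD = 1.0718478.
r = 1.0718478^(360/323) − 1 = 0.080401 → 8.04%.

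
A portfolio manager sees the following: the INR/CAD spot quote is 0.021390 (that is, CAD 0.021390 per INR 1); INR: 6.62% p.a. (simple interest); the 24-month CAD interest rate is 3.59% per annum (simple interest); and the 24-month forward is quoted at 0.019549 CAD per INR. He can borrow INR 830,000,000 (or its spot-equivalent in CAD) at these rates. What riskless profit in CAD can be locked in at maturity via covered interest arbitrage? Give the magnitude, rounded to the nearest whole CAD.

CAD 654,467

T = 2 years.
Invest the INR and cover forward: 830,000,000 × 1.132400 × 0.019549 = CAD 18,373,948.71.
Convert at spot and invest in CAD: 830,000,000 × 0.021390 × 1.071800 = CAD 19,028,415.66.
The quoted forward undervalues INR, so borrow INR, convert to CAD at spot, deposit the CAD at 3.59%, and buy INR forward at 0.019549 to cover the loan.
The gap between the two covered legs is CAD 654,467.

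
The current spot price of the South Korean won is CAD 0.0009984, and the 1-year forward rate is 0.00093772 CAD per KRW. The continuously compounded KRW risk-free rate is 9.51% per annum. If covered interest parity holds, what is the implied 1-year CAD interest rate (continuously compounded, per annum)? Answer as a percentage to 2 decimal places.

3.24%

T = 1 year.
CIP gives F = S · g_CAD/g_KRW, so g_CAD/g_KRW = 0.00093772/0.0009984 = 0.9392228.
KRW growth factor: e^(0.0951×1) = 1.0997688.
Hence g_CAD = 1.0329279.
r = ln(1.0329279)/1 = 0.032397 → 3.24%.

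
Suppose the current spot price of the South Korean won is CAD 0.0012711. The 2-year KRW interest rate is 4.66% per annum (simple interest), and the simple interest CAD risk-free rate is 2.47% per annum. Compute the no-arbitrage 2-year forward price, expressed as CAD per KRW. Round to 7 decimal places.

0.0012202

T = 2 years.
CAD growth factor: 1 + 0.0247×2 = 1.049400.
Growth of 1 KRW over T: 1 + 0.0466×2 = 1.093200.
CIP: F = S · (grow CAD)/(grow KRW) = 0.0012711 × 1.049400/1.093200 = 0.001220172 CAD per KRW.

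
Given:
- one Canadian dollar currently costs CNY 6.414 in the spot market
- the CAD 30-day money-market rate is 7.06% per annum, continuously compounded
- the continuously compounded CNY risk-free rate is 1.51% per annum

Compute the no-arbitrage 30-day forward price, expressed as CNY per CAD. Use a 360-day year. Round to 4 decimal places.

6.3844

T = 30/360 years.
Growth of 1 CNY over T: e^(0.0151×30/360) = 1.0012591.
CAD accumulates by e^(0.0706×30/360) = 1.0059007.
Forward (CNY per CAD) = 6.414 × 1.0012591 / 1.0059007 = 6.384403.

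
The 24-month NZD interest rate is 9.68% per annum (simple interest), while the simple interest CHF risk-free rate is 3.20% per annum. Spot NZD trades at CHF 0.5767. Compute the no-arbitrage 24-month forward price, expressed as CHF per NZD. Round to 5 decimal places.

0.51408

T = 2 years.
CHF growth factor: 1 + 0.0320×2 = 1.064000.
NZD growth factor: 1 + 0.0968×2 = 1.193600.
So F = 0.5767 × 1.064000 / 1.193600 = 0.5140824 (CHF/NZD).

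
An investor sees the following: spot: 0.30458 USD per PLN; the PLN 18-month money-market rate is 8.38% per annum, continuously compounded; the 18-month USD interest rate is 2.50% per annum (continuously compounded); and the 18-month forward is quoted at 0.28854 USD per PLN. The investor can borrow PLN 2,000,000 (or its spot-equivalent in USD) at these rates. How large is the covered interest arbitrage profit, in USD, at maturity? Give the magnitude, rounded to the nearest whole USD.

USD 21,938

T = 18/12 years.
Invest the PLN and cover forward: 2,000,000 × 1.13394193 × 0.28854 = USD 654,375.21.
Convert at spot and invest in USD: 2,000,000 × 0.30458 × 1.038212 = USD 632,437.22.
The quoted forward overvalues PLN, so borrow USD, buy PLN at spot, deposit the PLN at 8.38%, and sell the proceeds forward at 0.28854.
Profit = 654,375.21 − 632,437.22 = USD 21,938.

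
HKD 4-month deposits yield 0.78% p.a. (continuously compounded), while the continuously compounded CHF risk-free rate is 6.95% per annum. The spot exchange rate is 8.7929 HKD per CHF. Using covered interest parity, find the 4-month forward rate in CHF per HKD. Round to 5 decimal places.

0.11609

T = 4/12 years.
Growth of 1 HKD over T: e^(0.0078×4/12) = 1.0026034.
CHF growth factor: e^(0.0695×4/12) = 1.0234371.
CIP: F = S · (grow HKD)/(grow CHF) = 8.7929 × 1.0026034/1.0234371 = 8.613906 HKD per CHF.
Invert for CHF per HKD: 1 / 8.613906 = 0.11609.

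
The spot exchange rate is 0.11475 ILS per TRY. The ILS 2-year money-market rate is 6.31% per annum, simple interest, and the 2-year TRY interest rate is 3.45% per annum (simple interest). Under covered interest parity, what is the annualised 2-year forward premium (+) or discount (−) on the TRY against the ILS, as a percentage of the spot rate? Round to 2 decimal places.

T = 2 years.
F = S · g_ILS/g_TRY = 0.11475 × 1.126200/1.069000 = 0.12089004.
Annualised premium = (F − S)/S × (1/T) = (0.12089004 − 0.11475)/0.11475 ÷ 2 = 2.68%.

+2.68%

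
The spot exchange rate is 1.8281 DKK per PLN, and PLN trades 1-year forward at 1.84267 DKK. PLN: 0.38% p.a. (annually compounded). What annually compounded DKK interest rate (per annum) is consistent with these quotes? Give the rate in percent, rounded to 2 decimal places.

T = 1 year.
F/S = 1.84267/1.8281 = 1.0079700 = (growth of DKK) / (growth of PLN).
PLN growth factor: (1 + 0.0038)^1 = 1.003800.
So the DKK growth factor = 1.0118003.
Annualise: 1.0118003^(1/1) − 1 = 0.011800 = 1.18%.

1.18%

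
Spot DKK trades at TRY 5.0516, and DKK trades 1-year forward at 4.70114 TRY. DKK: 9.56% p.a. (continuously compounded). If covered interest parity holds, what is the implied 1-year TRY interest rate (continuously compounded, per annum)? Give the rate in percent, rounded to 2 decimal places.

T = 1 year.
CIP gives F = S · g_TRY/g_DKK, so g_TRY/g_DKK = 4.70114/5.0516 = 0.9306240.
DKK growth factor: e^(0.0956×1) = 1.1003188.
So the TRY growth factor = 1.0239831.
r = ln(1.0239831)/1 = 0.023700 → 2.37%.

2.37%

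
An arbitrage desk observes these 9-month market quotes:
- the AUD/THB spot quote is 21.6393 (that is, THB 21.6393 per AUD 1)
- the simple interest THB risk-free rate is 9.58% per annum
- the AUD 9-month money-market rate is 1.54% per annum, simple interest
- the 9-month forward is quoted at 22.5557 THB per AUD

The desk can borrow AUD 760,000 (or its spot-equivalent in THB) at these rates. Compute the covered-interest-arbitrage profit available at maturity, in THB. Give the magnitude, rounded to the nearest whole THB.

THB 287,178

T = 9/12 years.
Route A — deposit AUD, sell forward: 760,000 × 1.011550 × 22.5557 = THB 17,340,325.93.
Route B — convert at spot, deposit THB: 760,000 × 21.6393 × 1.071850 = THB 17,627,503.62.
The quoted forward undervalues AUD, so borrow AUD, convert to THB at spot, deposit the THB at 9.58%, and buy AUD forward at 22.5557 to cover the loan.
Arbitrage profit = |17,340,325.93 − 17,627,503.62| = THB 287,178.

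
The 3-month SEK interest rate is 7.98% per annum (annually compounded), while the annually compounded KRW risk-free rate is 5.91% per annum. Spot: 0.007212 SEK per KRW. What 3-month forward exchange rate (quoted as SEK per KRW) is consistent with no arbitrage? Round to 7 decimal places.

0.0072470

T = 3/12 years.
SEK growth factor: (1 + 0.0798)^(3/12) = 1.0193793.
Growth of 1 KRW over T: (1 + 0.0591)^(3/12) = 1.0144584.
So F = 0.007212 × 1.0193793 / 1.0144584 = 0.007246984 (SEK/KRW).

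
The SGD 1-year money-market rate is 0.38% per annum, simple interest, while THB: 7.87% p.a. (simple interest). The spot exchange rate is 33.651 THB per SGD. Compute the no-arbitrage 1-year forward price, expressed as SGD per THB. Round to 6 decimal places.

0.027653

T = 1 year.
THB growth factor: 1 + 0.0787×1 = 1.078700.
SGD growth factor: 1 + 0.0038×1 = 1.003800.
So F = 33.651 × 1.078700 / 1.003800 = 36.16192 (THB/SGD).
Invert for SGD per THB: 1 / 36.16192 = 0.027653.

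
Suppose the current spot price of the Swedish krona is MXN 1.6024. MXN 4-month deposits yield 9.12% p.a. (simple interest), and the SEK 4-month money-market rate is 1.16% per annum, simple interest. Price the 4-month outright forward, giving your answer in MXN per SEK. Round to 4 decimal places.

1.6448

T = 4/12 years.
MXN accumulates by 1 + 0.0912×4/12 = 1.030400.
Growth of 1 SEK over T: 1 + 0.0116×4/12 = 1.0038667.
Forward (MXN per SEK) = 1.6024 × 1.030400 / 1.0038667 = 1.644753.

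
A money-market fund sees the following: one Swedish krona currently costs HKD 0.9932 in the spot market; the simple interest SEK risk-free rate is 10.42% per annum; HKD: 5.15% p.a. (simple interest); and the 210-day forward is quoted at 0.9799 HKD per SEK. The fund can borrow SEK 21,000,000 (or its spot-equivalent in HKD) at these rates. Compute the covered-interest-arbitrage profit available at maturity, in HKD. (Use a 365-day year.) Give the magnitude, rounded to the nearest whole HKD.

HKD 336,358

T = 210/365 years.
Route A — deposit SEK, sell forward: 21,000,000 × 1.0599506849 × 0.9799 = HKD 21,811,559.20.
Route B — convert at spot, deposit HKD: 21,000,000 × 0.9932 × 1.029630137 = HKD 21,475,201.69.
The quoted forward overvalues SEK, so borrow HKD, buy SEK at spot, deposit the SEK at 10.42%, and sell the proceeds forward at 0.9799.
The gap between the two covered legs is HKD 336,358.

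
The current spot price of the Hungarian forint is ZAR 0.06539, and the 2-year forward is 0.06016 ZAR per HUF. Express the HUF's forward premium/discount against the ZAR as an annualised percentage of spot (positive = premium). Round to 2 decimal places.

T = 2 years.
(F − S)/S = (0.06016 − 0.06539)/0.06539 = -0.0799816.
×(1/T) gives -4.00% p.a.

-4.00%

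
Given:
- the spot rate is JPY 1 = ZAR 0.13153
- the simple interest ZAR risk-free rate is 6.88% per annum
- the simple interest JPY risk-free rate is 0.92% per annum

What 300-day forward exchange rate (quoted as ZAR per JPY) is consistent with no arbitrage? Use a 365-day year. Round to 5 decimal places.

0.13792

T = 300/365 years.
Growth of 1 ZAR over T: 1 + 0.0688×300/365 = 1.0565479.
JPY accumulates by 1 + 0.0092×300/365 = 1.0075616.
CIP: F = S · (grow ZAR)/(grow JPY) = 0.13153 × 1.0565479/1.0075616 = 0.1379248 ZAR per JPY.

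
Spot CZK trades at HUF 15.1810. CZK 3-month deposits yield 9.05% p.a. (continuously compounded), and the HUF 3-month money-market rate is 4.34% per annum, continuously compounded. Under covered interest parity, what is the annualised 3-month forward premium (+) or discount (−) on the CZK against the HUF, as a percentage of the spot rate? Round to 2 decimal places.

T = 3/12 years.
CIP forward (HUF per CZK) = 15.181 × 1.0109091/1.0228829 = 15.0032922.
Annualised premium = (F − S)/S × (1/T) = (15.0032922 − 15.181)/15.181 ÷ (3/12) = -4.68%.

-4.68%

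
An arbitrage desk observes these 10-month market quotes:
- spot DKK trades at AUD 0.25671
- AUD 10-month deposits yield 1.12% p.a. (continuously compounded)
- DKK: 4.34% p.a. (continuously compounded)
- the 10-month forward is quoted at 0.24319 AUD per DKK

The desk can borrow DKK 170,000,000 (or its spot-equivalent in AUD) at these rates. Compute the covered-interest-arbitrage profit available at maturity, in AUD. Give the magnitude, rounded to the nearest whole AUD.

T = 10/12 years.
Keep in DKK, deliver into the forward: 170,000,000·1.0368286369·0.24319 = AUD 42,864,880.56.
Swap to AUD now, deposit: 170,000,000·0.25671·1.0093770247 = AUD 44,049,919.92.
The quoted forward undervalues DKK, so borrow DKK, convert to AUD at spot, deposit the AUD at 1.12%, and buy DKK forward at 0.24319 to cover the loan.
Profit = 44,049,919.92 − 42,864,880.56 = AUD 1,185,039.

AUD 1,185,039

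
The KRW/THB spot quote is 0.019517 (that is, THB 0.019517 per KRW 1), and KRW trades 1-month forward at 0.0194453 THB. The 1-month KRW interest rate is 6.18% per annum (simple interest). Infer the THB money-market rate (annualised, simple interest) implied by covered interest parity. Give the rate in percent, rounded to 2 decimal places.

T = 1/12 years.
CIP gives F = S · g_THB/g_KRW, so g_THB/g_KRW = 0.0194453/0.019517 = 0.9963263.
KRW growth factor: 1 + 0.0618×1/12 = 1.005150.
That pins the THB growth at 1.0014574.
r = (1.0014574 − 1)/(1/12) = 0.017489 → 1.75%.

1.75%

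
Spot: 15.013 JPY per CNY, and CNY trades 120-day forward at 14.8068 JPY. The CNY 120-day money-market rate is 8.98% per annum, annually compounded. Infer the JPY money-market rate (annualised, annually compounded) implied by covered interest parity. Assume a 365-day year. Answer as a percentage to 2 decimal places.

4.49%

T = 120/365 years.
CIP gives F = S · g_JPY/g_CNY, so g_JPY/g_CNY = 14.8068/15.013 = 0.9862652.
The CNY side grows by (1 + 0.0898)^(120/365) = 1.0286755.
That pins the JPY growth at 1.0145468.
Annualise: 1.0145468^(365/120) − 1 = 0.044907 = 4.49%.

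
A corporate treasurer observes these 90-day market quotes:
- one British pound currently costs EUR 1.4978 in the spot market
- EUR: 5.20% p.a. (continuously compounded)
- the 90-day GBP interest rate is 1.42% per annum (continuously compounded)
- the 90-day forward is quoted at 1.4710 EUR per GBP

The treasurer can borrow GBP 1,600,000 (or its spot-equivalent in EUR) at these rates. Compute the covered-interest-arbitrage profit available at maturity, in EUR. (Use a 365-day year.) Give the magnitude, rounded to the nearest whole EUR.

T = 90/365 years.
Route A — deposit GBP, sell forward: 1,600,000 × 1.003507507 × 1.4710 = EUR 2,361,855.27.
Route B — convert at spot, deposit EUR: 1,600,000 × 1.4978 × 1.012904471 = EUR 2,427,405.31.
The quoted forward undervalues GBP, so borrow GBP, convert to EUR at spot, deposit the EUR at 5.20%, and buy GBP forward at 1.4710 to cover the loan.
Arbitrage profit = |2,361,855.27 − 2,427,405.31| = EUR 65,550.

EUR 65,550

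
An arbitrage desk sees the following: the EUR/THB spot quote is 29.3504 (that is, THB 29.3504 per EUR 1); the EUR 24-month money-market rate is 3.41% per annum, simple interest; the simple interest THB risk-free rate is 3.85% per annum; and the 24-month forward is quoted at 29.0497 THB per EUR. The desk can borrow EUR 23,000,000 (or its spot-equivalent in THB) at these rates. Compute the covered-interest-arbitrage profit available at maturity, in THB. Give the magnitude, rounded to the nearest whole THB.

T = 2 years.
Invest the EUR and cover forward: 23,000,000 × 1.068200 × 29.0497 = THB 713,710,459.42.
Convert at spot and invest in THB: 23,000,000 × 29.3504 × 1.077000 = THB 727,038,758.40.
The quoted forward undervalues EUR, so borrow EUR, convert to THB at spot, deposit the THB at 3.85%, and buy EUR forward at 29.0497 to cover the loan.
Arbitrage profit = |713,710,459.42 − 727,038,758.40| = THB 13,328,299.

THB 13,328,299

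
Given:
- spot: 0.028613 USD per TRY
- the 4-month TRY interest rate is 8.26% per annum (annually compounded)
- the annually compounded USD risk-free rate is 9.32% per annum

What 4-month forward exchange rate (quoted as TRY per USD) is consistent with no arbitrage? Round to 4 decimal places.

T = 4/12 years.
USD growth factor: (1 + 0.0932)^(4/12) = 1.03014859.
TRY growth factor: (1 + 0.0826)^(4/12) = 1.02680823.
Forward (USD per TRY) = 0.028613 × 1.03014859 / 1.02680823 = 0.028706082.
Invert for TRY per USD: 1 / 0.028706082 = 34.8358.

34.8358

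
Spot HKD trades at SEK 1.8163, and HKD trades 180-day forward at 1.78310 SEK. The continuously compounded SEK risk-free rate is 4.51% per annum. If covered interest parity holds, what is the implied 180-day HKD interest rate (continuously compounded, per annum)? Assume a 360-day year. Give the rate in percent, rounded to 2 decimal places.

T = 180/360 years.
By CIP, F/S equals the SEK-to-HKD growth ratio: 1.7831/1.8163 = 0.9817211.
SEK growth factor: e^(0.0451×180/360) = 1.0228062.
So the HKD growth factor = 1.0418501.
r = ln(1.0418501)/(180/360) = 0.081996 → 8.20%.

8.20%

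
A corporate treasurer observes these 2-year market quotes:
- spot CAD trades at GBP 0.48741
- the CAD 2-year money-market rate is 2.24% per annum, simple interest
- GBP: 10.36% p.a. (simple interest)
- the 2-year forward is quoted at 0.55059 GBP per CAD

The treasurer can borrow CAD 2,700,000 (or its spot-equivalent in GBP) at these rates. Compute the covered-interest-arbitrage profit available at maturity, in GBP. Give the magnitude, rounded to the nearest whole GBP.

GBP 35,491

T = 2 years.
Route A — deposit CAD, sell forward: 2,700,000 × 1.044800 × 0.55059 = GBP 1,553,192.37.
Route B — convert at spot, deposit GBP: 2,700,000 × 0.48741 × 1.207200 = GBP 1,588,683.65.
The quoted forward undervalues CAD, so borrow CAD, convert to GBP at spot, deposit the GBP at 10.36%, and buy CAD forward at 0.55059 to cover the loan.
The gap between the two covered legs is GBP 35,491.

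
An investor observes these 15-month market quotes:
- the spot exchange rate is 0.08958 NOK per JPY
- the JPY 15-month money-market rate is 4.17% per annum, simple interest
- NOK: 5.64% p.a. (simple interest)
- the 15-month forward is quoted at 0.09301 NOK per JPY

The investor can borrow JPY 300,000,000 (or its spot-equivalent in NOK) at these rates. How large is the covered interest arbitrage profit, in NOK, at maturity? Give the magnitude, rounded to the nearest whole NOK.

NOK 588,827

T = 15/12 years.
Invest the JPY and cover forward: 300,000,000 × 1.052125 × 0.09301 = NOK 29,357,443.88.
Convert at spot and invest in NOK: 300,000,000 × 0.08958 × 1.070500 = NOK 28,768,617.00.
The quoted forward overvalues JPY, so borrow NOK, buy JPY at spot, deposit the JPY at 4.17%, and sell the proceeds forward at 0.09301.
Arbitrage profit = |29,357,443.88 − 28,768,617.00| = NOK 588,827.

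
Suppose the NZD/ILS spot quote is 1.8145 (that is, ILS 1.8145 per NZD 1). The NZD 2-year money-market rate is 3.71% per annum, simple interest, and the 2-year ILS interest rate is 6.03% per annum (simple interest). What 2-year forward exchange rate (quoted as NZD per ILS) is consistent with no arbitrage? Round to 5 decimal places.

T = 2 years.
Growth of 1 ILS over T: 1 + 0.0603×2 = 1.120600.
Growth of 1 NZD over T: 1 + 0.0371×2 = 1.074200.
So F = 1.8145 × 1.120600 / 1.074200 = 1.892877 (ILS/NZD).
Invert for NZD per ILS: 1 / 1.892877 = 0.52830.

0.52830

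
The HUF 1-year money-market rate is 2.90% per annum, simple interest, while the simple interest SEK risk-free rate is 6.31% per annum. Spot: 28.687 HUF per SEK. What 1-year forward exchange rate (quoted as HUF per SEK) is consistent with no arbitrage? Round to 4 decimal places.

27.7668

T = 1 year.
Growth of 1 HUF over T: 1 + 0.0290×1 = 1.029000.
SEK growth factor: 1 + 0.0631×1 = 1.063100.
So F = 28.687 × 1.029000 / 1.063100 = 27.766836 (HUF/SEK).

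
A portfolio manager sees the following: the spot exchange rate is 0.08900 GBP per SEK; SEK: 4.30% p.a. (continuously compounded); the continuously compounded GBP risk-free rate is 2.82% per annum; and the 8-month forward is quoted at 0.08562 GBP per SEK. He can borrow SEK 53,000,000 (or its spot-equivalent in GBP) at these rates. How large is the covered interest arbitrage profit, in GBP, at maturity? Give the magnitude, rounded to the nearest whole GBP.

T = 8/12 years.
Route A — deposit SEK, sell forward: 53,000,000 × 1.02908151 × 0.08562 = GBP 4,669,827.82.
Route B — convert at spot, deposit GBP: 53,000,000 × 0.08900 × 1.018977833 = GBP 4,806,518.44.
The quoted forward undervalues SEK, so borrow SEK, convert to GBP at spot, deposit the GBP at 2.82%, and buy SEK forward at 0.08562 to cover the loan.
The gap between the two covered legs is GBP 136,691.

GBP 136,691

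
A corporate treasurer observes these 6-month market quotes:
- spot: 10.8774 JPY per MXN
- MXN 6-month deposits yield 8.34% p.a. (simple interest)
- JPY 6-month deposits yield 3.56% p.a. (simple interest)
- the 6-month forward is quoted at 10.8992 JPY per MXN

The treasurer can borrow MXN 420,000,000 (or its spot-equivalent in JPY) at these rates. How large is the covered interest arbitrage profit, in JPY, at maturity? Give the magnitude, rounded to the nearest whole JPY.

T = 6/12 years.
Invest the MXN and cover forward: 420,000,000 × 1.041700 × 10.8992 = JPY 4,768,552,588.80.
Convert at spot and invest in JPY: 420,000,000 × 10.8774 × 1.017800 = JPY 4,649,827,442.40.
The quoted forward overvalues MXN, so borrow JPY, buy MXN at spot, deposit the MXN at 8.34%, and sell the proceeds forward at 10.8992.
Profit = 4,768,552,588.80 − 4,649,827,442.40 = JPY 118,725,146.

JPY 118,725,146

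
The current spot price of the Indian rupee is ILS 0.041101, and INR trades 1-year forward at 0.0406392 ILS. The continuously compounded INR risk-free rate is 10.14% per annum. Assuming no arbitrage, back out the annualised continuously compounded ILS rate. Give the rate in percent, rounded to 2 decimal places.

T = 1 year.
CIP gives F = S · g_ILS/g_INR, so g_ILS/g_INR = 0.0406392/0.041101 = 0.9887643.
The INR side grows by e^(0.1014×1) = 1.1067192.
That pins the ILS growth at 1.0942844.
r = ln(1.0942844)/1 = 0.090101 → 9.01%.

9.01%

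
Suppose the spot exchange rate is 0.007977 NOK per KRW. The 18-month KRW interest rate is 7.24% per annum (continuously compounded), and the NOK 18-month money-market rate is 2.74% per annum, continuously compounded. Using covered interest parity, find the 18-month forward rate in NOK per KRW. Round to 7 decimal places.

T = 18/12 years.
Growth of 1 NOK over T: e^(0.0274×18/12) = 1.0419563.
KRW growth factor: e^(0.0724×18/12) = 1.1147164.
So F = 0.007977 × 1.0419563 / 1.1147164 = 0.007456323 (NOK/KRW).

0.0074563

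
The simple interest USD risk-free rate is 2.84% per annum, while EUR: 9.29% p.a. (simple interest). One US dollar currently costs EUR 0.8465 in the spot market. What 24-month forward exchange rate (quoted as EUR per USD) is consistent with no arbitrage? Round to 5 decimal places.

T = 2 years.
EUR growth factor: 1 + 0.0929×2 = 1.185800.
USD accumulates by 1 + 0.0284×2 = 1.056800.
So F = 0.8465 × 1.185800 / 1.056800 = 0.9498294 (EUR/USD).

0.94983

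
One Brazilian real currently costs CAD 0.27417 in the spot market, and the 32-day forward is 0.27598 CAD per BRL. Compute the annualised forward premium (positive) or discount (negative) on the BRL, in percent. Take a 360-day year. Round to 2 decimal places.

+7.43%

T = 32/360 years.
BRL trades forward at +0.66017% vs spot over the period.
×(1/T) gives 7.43% p.a.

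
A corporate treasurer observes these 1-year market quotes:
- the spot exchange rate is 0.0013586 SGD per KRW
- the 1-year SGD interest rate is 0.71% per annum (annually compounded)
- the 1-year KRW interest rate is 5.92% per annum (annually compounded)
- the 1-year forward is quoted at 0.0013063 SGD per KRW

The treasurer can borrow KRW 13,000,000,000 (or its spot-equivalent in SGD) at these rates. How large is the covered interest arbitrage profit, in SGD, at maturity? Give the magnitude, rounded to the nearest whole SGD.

T = 1 year.
Route A — deposit KRW, sell forward: 13,000,000,000 × 1.059200 × 0.0013063 = SGD 17,987,228.48.
Route B — convert at spot, deposit SGD: 13,000,000,000 × 0.0013586 × 1.007100 = SGD 17,787,198.78.
The quoted forward overvalues KRW, so borrow SGD, buy KRW at spot, deposit the KRW at 5.92%, and sell the proceeds forward at 0.0013063.
Profit = 17,987,228.48 − 17,787,198.78 = SGD 200,030.

SGD 200,030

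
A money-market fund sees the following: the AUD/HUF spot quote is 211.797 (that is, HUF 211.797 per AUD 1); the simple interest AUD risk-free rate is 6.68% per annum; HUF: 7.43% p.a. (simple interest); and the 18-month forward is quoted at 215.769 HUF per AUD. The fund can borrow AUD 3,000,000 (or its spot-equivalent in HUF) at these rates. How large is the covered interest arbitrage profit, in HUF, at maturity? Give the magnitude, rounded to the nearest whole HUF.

HUF 5,961,834

T = 18/12 years.
Invest the AUD and cover forward: 3,000,000 × 1.100200 × 215.769 = HUF 712,167,161.40.
Convert at spot and invest in HUF: 3,000,000 × 211.797 × 1.111450 = HUF 706,205,326.95.
The quoted forward overvalues AUD, so borrow HUF, buy AUD at spot, deposit the AUD at 6.68%, and sell the proceeds forward at 215.769.
The gap between the two covered legs is HUF 5,961,834.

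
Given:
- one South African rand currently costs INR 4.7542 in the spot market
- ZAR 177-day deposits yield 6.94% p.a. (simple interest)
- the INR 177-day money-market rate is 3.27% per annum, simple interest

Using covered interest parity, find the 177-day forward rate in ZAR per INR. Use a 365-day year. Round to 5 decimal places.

0.21403

T = 177/365 years.
INR accumulates by 1 + 0.0327×177/365 = 1.0158573.
ZAR accumulates by 1 + 0.0694×177/365 = 1.0336542.
So F = 4.7542 × 1.0158573 / 1.0336542 = 4.672345 (INR/ZAR).
Quoted the other way: 1/4.672345 = 0.21403 ZAR per INR.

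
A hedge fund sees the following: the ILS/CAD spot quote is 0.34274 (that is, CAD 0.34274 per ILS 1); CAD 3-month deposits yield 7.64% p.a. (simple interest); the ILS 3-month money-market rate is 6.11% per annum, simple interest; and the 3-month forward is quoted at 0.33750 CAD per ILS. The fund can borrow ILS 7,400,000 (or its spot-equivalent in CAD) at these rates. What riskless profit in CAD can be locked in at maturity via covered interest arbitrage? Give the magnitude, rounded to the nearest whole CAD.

CAD 49,070

T = 3/12 years.
Route A — deposit ILS, sell forward: 7,400,000 × 1.015275 × 0.33750 = CAD 2,535,649.31.
Route B — convert at spot, deposit CAD: 7,400,000 × 0.34274 × 1.019100 = CAD 2,584,718.87.
The quoted forward undervalues ILS, so borrow ILS, convert to CAD at spot, deposit the CAD at 7.64%, and buy ILS forward at 0.33750 to cover the loan.
Profit = 2,584,718.87 − 2,535,649.31 = CAD 49,070.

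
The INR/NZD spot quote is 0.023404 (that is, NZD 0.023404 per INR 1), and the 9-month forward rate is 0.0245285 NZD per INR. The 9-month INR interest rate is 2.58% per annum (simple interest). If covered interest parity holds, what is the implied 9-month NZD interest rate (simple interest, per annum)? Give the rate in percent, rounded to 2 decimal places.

T = 9/12 years.
F/S = 0.0245285/0.023404 = 1.0480473 = (growth of NZD) / (growth of INR).
The INR side grows by 1 + 0.0258×9/12 = 1.019350.
Hence g_NZD = 1.068327.
r = (1.068327 − 1)/(9/12) = 0.091103 → 9.11%.

9.11%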